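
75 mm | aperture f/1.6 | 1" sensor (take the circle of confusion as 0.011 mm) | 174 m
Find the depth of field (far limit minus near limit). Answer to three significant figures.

Hyperfocal distance H = f²/(N·c) + f = 75²/(1.6 × 0.011) + 75 = 5625/0.0176 + 75 ≈ 319677.3 mm ≈ 319.7 m.
Near limit Dn = s·(H − f)/(H + s − 2f) = 174000 × (319677.3 − 75) / (319677.3 + 174000 − 2 × 75) = 174000 × 319602.3 / 493527.3 ≈ 112680 mm.
Far limit Df = s·(H − f)/(H − s) = 174000 × (319677.3 − 75) / (319677.3 − 174000) = 174000 × 319602.3 / 145677.3 ≈ 381740 mm.
Depth of field = Df − Dn = 381740 − 112680 ≈ 269060 mm ≈ 269 m.

269 m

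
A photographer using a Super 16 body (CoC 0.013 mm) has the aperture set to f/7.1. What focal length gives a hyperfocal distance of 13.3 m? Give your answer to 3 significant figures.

From H = f²/(N·c) + f, with f ≪ H: f ≈ √(H·N·c) = √(13300 × 7.1 × 0.013) = √1227.6 ≈ 35.04 mm.
The +f correction barely moves this — solving exactly, f² + N·c·f − N·c·H = 0 ⇒ f = (−N·c + √((N·c)² + 4·N·c·H))/2 = (−0.0923 + √4910.4)/2 ≈ 34.991 mm, so f ≈ 35.0 mm.

35.0 mm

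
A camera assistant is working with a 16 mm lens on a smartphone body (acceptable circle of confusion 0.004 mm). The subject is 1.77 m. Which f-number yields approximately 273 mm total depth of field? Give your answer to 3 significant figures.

f/2.80

Write h = H − f = f²/(N·c). The thin-lens limits are Dn = s·h/(h + (s−f)) and Df = s·h/(h − (s−f)), so DoF = Df − Dn = 2·s·(s−f)·h / (h² − (s−f)²).
That is a quadratic in h: DoF·h² − 2·s·(s−f)·h − DoF·(s−f)² = 0 ⇒ h = (s−f)·(s + √(s² + DoF²)) / DoF = 1754 × (1770 + √(1770² + 273²)) / 273 = 1754 × (1770 + 1790.93) / 273 ≈ 22879 mm.
Then N = f²/(c·h) = 16² / (0.004 × 22879) = 256 / 91.515 ≈ 2.80.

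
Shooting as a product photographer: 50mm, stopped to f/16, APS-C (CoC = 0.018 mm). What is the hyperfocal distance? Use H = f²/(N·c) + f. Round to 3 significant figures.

Hyperfocal distance H = f²/(N·c) + f = 50²/(16 × 0.018) + 50 = 2500/0.288 + 50 ≈ 8730.6 mm ≈ 8.73 m.

8.73 m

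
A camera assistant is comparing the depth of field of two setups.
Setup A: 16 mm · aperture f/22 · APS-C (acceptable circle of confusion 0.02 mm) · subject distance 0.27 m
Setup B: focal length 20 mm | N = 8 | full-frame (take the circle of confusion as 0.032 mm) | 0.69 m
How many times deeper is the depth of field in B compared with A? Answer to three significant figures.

Setup A: H = 16²/(22×0.02) + 16 ≈ 597.8 mm; DoF = Df − Dn = 479.20 − 187.95 ≈ 291.25 mm.
Setup B: H = 20²/(8×0.032) + 20 ≈ 1582.5 mm; DoF = Df − Dn = 1207.98 − 482.92 ≈ 725.06 mm.
Ratio = 725.06 / 291.25 ≈ 2.49.

2.49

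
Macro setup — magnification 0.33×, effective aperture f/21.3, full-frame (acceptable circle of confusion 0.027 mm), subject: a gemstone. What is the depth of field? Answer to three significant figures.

At magnification m, DoF ≈ 2·N_eff·c/m² = 2 × 21.3 × 0.027 / 0.33² = 1.15 / 0.1089 ≈ 10.6 mm.

10.6 mm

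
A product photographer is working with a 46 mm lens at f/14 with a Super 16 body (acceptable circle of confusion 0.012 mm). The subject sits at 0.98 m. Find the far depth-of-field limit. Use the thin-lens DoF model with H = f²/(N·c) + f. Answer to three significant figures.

Hyperfocal distance H = f²/(N·c) + f = 46²/(14 × 0.012) + 46 = 2116/0.168 + 46 ≈ 12641.2 mm ≈ 12.64 m.
Far limit Df = s·(H − f)/(H − s) = 980 × (12641.2 − 46) / (12641.2 − 980) = 980 × 12595.2 / 11661.2 ≈ 1058.5 mm ≈ 1.06 m.

1.06 m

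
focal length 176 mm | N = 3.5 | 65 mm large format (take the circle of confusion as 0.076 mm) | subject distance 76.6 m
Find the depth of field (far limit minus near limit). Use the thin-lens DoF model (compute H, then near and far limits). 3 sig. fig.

Hyperfocal distance H = f²/(N·c) + f = 176²/(3.5 × 0.076) + 176 = 30976/0.266 + 176 ≈ 116627.1 mm ≈ 116.6 m.
Near limit Dn = s·(H − f)/(H + s − 2f) = 76600 × (116627.1 − 176) / (116627.1 + 76600 − 2 × 176) = 76600 × 116451.1 / 192875.1 ≈ 46248 mm.
Far limit Df = s·(H − f)/(H − s) = 76600 × (116627.1 − 176) / (116627.1 − 76600) = 76600 × 116451.1 / 40027.1 ≈ 222853 mm.
Depth of field = Df − Dn = 222853 − 46248 ≈ 176605 mm ≈ 177 m.

177 m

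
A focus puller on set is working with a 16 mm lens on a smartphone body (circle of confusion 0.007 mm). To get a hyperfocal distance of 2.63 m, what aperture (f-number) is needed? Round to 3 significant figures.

Rearrange H = f²/(N·c) + f for N: N = f² / ((H − f)·c).
N = 16² / ((2630 − 16) × 0.007) = 256 / 18.30 ≈ 14.

f/14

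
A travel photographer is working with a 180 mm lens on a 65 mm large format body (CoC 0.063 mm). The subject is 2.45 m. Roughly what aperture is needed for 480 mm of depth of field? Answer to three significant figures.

f/22

Write h = H − f = f²/(N·c). The thin-lens limits are Dn = s·h/(h + (s−f)) and Df = s·h/(h − (s−f)), so DoF = Df − Dn = 2·s·(s−f)·h / (h² − (s−f)²).
That is a quadratic in h: DoF·h² − 2·s·(s−f)·h − DoF·(s−f)² = 0 ⇒ h = (s−f)·(s + √(s² + DoF²)) / DoF = 2270 × (2450 + √(2450² + 480²)) / 480 = 2270 × (2450 + 2496.58) / 480 ≈ 23393 mm.
Then N = f²/(c·h) = 180² / (0.063 × 23393) = 32400 / 1473.8 ≈ 22.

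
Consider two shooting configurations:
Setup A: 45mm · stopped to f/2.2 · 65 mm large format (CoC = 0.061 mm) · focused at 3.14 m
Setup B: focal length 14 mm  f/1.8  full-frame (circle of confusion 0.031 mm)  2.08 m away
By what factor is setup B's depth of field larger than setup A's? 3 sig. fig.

2.78

Setup A: H = 45²/(2.2×0.061) + 45 ≈ 15134.4 mm; DoF = Df − Dn = 3950.2 − 2605.6 ≈ 1344.6 mm.
Setup B: H = 14²/(1.8×0.031) + 14 ≈ 3526.5 mm; DoF = Df − Dn = 5050.7 − 1309.7 ≈ 3741.0 mm.
Ratio = 3741.0 / 1344.6 ≈ 2.78.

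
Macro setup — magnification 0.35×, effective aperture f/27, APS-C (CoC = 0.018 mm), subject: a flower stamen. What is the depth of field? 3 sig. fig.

At magnification m, DoF ≈ 2·N_eff·c/m² = 2 × 27 × 0.018 / 0.35² = 0.972 / 0.1225 ≈ 7.93 mm.

7.93 mm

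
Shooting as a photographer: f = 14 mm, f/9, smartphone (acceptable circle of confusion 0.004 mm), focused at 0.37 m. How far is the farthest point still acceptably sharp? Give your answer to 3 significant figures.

396 mm

Hyperfocal distance H = f²/(N·c) + f = 14²/(9 × 0.004) + 14 = 196/0.036 + 14 ≈ 5458.4 mm ≈ 5.458 m.
Far limit Df = s·(H − f)/(H − s) = 370 × (5458.4 − 14) / (5458.4 − 370) = 370 × 5444.4 / 5088.4 ≈ 395.89 mm.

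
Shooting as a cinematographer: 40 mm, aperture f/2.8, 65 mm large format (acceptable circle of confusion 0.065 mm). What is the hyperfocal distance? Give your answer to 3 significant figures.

8.83 m

Hyperfocal distance H = f²/(N·c) + f = 40²/(2.8 × 0.065) + 40 = 1600/0.182 + 40 ≈ 8831.2 mm ≈ 8.83 m.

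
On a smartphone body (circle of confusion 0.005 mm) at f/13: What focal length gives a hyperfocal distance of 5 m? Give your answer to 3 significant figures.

From H = f²/(N·c) + f, with f ≪ H: f ≈ √(H·N·c) = √(5000 × 13 × 0.005) = √325.00 ≈ 18.03 mm.
The +f correction barely moves this — solving exactly, f² + N·c·f − N·c·H = 0 ⇒ f = (−N·c + √((N·c)² + 4·N·c·H))/2 = (−0.065 + √1300.0)/2 ≈ 17.995 mm, so f ≈ 18.0 mm.

18.0 mm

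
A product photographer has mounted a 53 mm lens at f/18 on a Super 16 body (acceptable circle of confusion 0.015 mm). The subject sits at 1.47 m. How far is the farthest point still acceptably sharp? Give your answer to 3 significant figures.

Hyperfocal distance H = f²/(N·c) + f = 53²/(18 × 0.015) + 53 = 2809/0.27 + 53 ≈ 10456.7 mm ≈ 10.46 m.
Far limit Df = s·(H − f)/(H − s) = 1470 × (10456.7 − 53) / (10456.7 − 1470) = 1470 × 10403.7 / 8986.7 ≈ 1701.8 mm ≈ 1.70 m.

1.70 m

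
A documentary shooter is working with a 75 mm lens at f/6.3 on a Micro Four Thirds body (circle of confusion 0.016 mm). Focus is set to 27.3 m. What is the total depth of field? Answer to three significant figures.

Hyperfocal distance H = f²/(N·c) + f = 75²/(6.3 × 0.016) + 75 = 5625/0.1008 + 75 ≈ 55878.6 mm ≈ 55.88 m.
Near limit Dn = s·(H − f)/(H + s − 2f) = 27300 × (55878.6 − 75) / (55878.6 + 27300 − 2 × 75) = 27300 × 55803.6 / 83028.6 ≈ 18348 mm.
Far limit Df = s·(H − f)/(H − s) = 27300 × (55878.6 − 75) / (55878.6 − 27300) = 27300 × 55803.6 / 28578.6 ≈ 53307 mm.
Depth of field = Df − Dn = 53307 − 18348 ≈ 34959 mm ≈ 35.0 m.

35.0 m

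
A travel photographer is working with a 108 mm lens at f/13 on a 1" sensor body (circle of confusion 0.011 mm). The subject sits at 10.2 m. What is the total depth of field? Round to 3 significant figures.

2.56 m

Hyperfocal distance H = f²/(N·c) + f = 108²/(13 × 0.011) + 108 = 11664/0.143 + 108 ≈ 81674.4 mm ≈ 81.67 m.
Near limit Dn = s·(H − f)/(H + s − 2f) = 10200 × (81674.4 − 108) / (81674.4 + 10200 − 2 × 108) = 10200 × 81566.4 / 91658.4 ≈ 9076.9 mm.
Far limit Df = s·(H − f)/(H − s) = 10200 × (81674.4 − 108) / (81674.4 − 10200) = 10200 × 81566.4 / 71474.4 ≈ 11640.2 mm.
Depth of field = Df − Dn = 11640.2 − 9076.9 ≈ 2563.3 mm ≈ 2.56 m.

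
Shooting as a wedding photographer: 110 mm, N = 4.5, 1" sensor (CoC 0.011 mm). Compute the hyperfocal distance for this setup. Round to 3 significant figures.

Hyperfocal distance H = f²/(N·c) + f = 110²/(4.5 × 0.011) + 110 = 12100/0.0495 + 110 ≈ 244554.4 mm ≈ 245 m.

245 m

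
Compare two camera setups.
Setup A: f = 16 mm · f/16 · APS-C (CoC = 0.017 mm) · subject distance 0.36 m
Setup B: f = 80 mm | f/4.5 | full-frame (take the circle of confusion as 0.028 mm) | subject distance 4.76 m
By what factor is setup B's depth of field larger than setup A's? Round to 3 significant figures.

2.91

Setup A: H = 16²/(16×0.017) + 16 ≈ 957.2 mm; DoF = Df − Dn = 567.38 − 263.64 ≈ 303.74 mm.
Setup B: H = 80²/(4.5×0.028) + 80 ≈ 50873.7 mm; DoF = Df − Dn = 5243.08 − 4358.43 ≈ 884.65 mm.
Ratio = 884.65 / 303.74 ≈ 2.91.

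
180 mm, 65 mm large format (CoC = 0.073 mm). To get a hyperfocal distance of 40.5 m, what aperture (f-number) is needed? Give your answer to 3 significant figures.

Rearrange H = f²/(N·c) + f for N: N = f² / ((H − f)·c).
N = 180² / ((40500 − 180) × 0.073) = 32400 / 2943 ≈ 11.

f/11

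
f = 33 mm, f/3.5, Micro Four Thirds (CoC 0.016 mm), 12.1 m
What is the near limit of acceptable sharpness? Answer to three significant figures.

7.47 m

Hyperfocal distance H = f²/(N·c) + f = 33²/(3.5 × 0.016) + 33 = 1089/0.056 + 33 ≈ 19479.4 mm ≈ 19.48 m.
Near limit Dn = s·(H − f)/(H + s − 2f) = 12100 × (19479.4 − 33) / (19479.4 + 12100 − 2 × 33) = 12100 × 19446.4 / 31513.4 ≈ 7466.7 mm ≈ 7.47 m.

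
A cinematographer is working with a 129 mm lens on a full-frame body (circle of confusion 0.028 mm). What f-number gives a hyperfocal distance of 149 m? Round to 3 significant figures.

f/3.99

Rearrange H = f²/(N·c) + f for N: N = f² / ((H − f)·c).
N = 129² / ((149000 − 129) × 0.028) = 16641 / 4168 ≈ 3.99.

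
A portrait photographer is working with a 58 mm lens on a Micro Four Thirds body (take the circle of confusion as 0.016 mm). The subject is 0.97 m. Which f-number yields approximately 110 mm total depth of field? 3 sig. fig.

f/13

Write h = H − f = f²/(N·c). The thin-lens limits are Dn = s·h/(h + (s−f)) and Df = s·h/(h − (s−f)), so DoF = Df − Dn = 2·s·(s−f)·h / (h² − (s−f)²).
That is a quadratic in h: DoF·h² − 2·s·(s−f)·h − DoF·(s−f)² = 0 ⇒ h = (s−f)·(s + √(s² + DoF²)) / DoF = 912 × (970 + √(970² + 110²)) / 110 = 912 × (970 + 976.217) / 110 ≈ 16136 mm.
Then N = f²/(c·h) = 58² / (0.016 × 16136) = 3364 / 258.17 ≈ 13.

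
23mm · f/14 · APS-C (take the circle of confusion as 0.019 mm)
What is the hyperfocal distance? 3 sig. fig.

2.01 m

Hyperfocal distance H = f²/(N·c) + f = 23²/(14 × 0.019) + 23 = 529/0.266 + 23 ≈ 2011.7 mm ≈ 2.01 m.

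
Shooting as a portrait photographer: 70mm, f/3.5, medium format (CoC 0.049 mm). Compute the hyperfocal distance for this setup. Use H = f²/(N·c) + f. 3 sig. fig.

28.6 m

Hyperfocal distance H = f²/(N·c) + f = 70²/(3.5 × 0.049) + 70 = 4900/0.1715 + 70 ≈ 28641.4 mm ≈ 28.6 m.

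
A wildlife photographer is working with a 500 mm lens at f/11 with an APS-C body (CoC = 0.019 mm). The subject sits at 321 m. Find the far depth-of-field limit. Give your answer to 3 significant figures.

438 m

Hyperfocal distance H = f²/(N·c) + f = 500²/(11 × 0.019) + 500 = 250000/0.209 + 500 ≈ 1196672.2 mm ≈ 1197 m.
Far limit Df = s·(H − f)/(H − s) = 321000 × (1196672.2 − 500) / (1196672.2 − 321000) = 321000 × 1196172.2 / 875672.2 ≈ 438487 mm ≈ 438 m.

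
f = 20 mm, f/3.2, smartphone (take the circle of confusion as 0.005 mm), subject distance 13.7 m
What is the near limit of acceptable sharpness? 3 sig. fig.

8.85 m

Hyperfocal distance H = f²/(N·c) + f = 20²/(3.2 × 0.005) + 20 = 400/0.016 + 20 ≈ 25020.0 mm ≈ 25.02 m.
Near limit Dn = s·(H − f)/(H + s − 2f) = 13700 × (25020.0 − 20) / (25020.0 + 13700 − 2 × 20) = 13700 × 25000.0 / 38680.0 ≈ 8854.7 mm ≈ 8.85 m.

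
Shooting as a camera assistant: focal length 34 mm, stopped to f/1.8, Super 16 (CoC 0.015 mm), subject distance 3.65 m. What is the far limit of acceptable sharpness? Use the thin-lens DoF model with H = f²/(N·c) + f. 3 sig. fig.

3.99 m

Hyperfocal distance H = f²/(N·c) + f = 34²/(1.8 × 0.015) + 34 = 1156/0.027 + 34 ≈ 42848.8 mm ≈ 42.85 m.
Far limit Df = s·(H − f)/(H − s) = 3650 × (42848.8 − 34) / (42848.8 − 3650) = 3650 × 42814.8 / 39198.8 ≈ 3986.7 mm ≈ 3.99 m.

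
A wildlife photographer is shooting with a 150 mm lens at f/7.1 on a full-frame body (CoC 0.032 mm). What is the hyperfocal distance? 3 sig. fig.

99.2 m

Hyperfocal distance H = f²/(N·c) + f = 150²/(7.1 × 0.032) + 150 = 22500/0.2272 + 150 ≈ 99181.7 mm ≈ 99.2 m.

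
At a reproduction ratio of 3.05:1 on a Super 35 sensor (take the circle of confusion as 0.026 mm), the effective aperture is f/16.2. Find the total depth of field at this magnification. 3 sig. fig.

0.0906 mm

At magnification m, DoF ≈ 2·N_eff·c/m² = 2 × 16.2 × 0.026 / 3.05² = 0.8424 / 9.302 ≈ 0.0906 mm.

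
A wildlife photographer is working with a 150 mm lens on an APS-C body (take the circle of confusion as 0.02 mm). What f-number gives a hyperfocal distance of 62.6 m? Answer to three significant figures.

f/18

Rearrange H = f²/(N·c) + f for N: N = f² / ((H − f)·c).
N = 150² / ((62600 − 150) × 0.02) = 22500 / 1249 ≈ 18.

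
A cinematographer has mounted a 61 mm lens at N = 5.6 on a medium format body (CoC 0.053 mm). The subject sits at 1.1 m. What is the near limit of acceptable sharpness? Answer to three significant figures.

Hyperfocal distance H = f²/(N·c) + f = 61²/(5.6 × 0.053) + 61 = 3721/0.2968 + 61 ≈ 12598.1 mm ≈ 12.60 m.
Near limit Dn = s·(H − f)/(H + s − 2f) = 1100 × (12598.1 − 61) / (12598.1 + 1100 − 2 × 61) = 1100 × 12537.1 / 13576.1 ≈ 1015.8 mm ≈ 1.02 m.

1.02 m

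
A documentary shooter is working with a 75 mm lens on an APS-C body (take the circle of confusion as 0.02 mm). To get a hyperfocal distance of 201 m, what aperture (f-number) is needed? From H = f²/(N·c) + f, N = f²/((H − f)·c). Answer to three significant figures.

f/1.40

Rearrange H = f²/(N·c) + f for N: N = f² / ((H − f)·c).
N = 75² / ((201000 − 75) × 0.02) = 5625 / 4018 ≈ 1.40.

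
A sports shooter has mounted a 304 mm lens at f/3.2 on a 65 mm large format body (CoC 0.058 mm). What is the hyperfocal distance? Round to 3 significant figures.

Hyperfocal distance H = f²/(N·c) + f = 304²/(3.2 × 0.058) + 304 = 92416/0.1856 + 304 ≈ 498235.0 mm ≈ 498 m.

498 m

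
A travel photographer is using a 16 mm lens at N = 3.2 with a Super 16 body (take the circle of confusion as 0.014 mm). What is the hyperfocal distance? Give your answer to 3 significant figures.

5.73 m

Hyperfocal distance H = f²/(N·c) + f = 16²/(3.2 × 0.014) + 16 = 256/0.0448 + 16 ≈ 5730.3 mm ≈ 5.73 m.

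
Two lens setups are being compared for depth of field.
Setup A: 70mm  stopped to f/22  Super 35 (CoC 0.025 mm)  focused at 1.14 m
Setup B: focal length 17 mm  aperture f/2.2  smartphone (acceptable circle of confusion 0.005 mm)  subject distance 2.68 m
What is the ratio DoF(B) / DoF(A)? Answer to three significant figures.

Setup A: H = 70²/(22×0.025) + 70 ≈ 8979.1 mm; DoF = Df − Dn = 1295.60 − 1017.76 ≈ 277.84 mm.
Setup B: H = 17²/(2.2×0.005) + 17 ≈ 26289.7 mm; DoF = Df − Dn = 2982.28 − 2433.36 ≈ 548.92 mm.
Ratio = 548.92 / 277.84 ≈ 1.98.

1.98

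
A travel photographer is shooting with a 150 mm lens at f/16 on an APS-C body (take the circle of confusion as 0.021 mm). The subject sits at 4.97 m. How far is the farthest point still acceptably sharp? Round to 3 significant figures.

Hyperfocal distance H = f²/(N·c) + f = 150²/(16 × 0.021) + 150 = 22500/0.336 + 150 ≈ 67114.3 mm ≈ 67.11 m.
Far limit Df = s·(H − f)/(H − s) = 4970 × (67114.3 − 150) / (67114.3 − 4970) = 4970 × 66964.3 / 62144.3 ≈ 5355.5 mm ≈ 5.36 m.

5.36 m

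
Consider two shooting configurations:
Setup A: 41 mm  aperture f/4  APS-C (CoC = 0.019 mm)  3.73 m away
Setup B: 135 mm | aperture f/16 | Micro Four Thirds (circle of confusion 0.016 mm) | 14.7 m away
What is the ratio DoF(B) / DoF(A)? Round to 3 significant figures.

4.91

Setup A: H = 41²/(4×0.019) + 41 ≈ 22159.4 mm; DoF = Df − Dn = 4476.6 − 3196.8 ≈ 1279.8 mm.
Setup B: H = 135²/(16×0.016) + 135 ≈ 71326.4 mm; DoF = Df − Dn = 18481.0 − 12203.3 ≈ 6277.7 mm.
Ratio = 6277.7 / 1279.8 ≈ 4.91.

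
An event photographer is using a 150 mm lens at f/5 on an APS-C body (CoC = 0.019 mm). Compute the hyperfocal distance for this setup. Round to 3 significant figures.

Hyperfocal distance H = f²/(N·c) + f = 150²/(5 × 0.019) + 150 = 22500/0.095 + 150 ≈ 236992.1 mm ≈ 237 m.

237 m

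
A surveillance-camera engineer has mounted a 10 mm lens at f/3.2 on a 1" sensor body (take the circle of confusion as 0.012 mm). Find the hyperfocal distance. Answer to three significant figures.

2.61 m

Hyperfocal distance H = f²/(N·c) + f = 10²/(3.2 × 0.012) + 10 = 100/0.0384 + 10 ≈ 2614.2 mm ≈ 2.61 m.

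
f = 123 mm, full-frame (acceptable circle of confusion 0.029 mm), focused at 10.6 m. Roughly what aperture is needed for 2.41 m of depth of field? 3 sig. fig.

f/5.59

Write h = H − f = f²/(N·c). The thin-lens limits are Dn = s·h/(h + (s−f)) and Df = s·h/(h − (s−f)), so DoF = Df − Dn = 2·s·(s−f)·h / (h² − (s−f)²).
That is a quadratic in h: DoF·h² − 2·s·(s−f)·h − DoF·(s−f)² = 0 ⇒ h = (s−f)·(s + √(s² + DoF²)) / DoF = 10477 × (10600 + √(10600² + 2410²)) / 2410 = 10477 × (10600 + 10870.5) / 2410 ≈ 93339 mm.
Then N = f²/(c·h) = 123² / (0.029 × 93339) = 15129 / 2706.8 ≈ 5.59.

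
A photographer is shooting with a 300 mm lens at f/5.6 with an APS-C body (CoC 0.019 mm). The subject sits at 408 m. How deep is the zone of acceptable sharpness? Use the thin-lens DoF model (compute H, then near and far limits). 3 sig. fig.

Hyperfocal distance H = f²/(N·c) + f = 300²/(5.6 × 0.019) + 300 = 90000/0.1064 + 300 ≈ 846164.7 mm ≈ 846.2 m.
Near limit Dn = s·(H − f)/(H + s − 2f) = 408000 × (846164.7 − 300) / (846164.7 + 408000 − 2 × 300) = 408000 × 845864.7 / 1253564.7 ≈ 275305 mm.
Far limit Df = s·(H − f)/(H − s) = 408000 × (846164.7 − 300) / (846164.7 − 408000) = 408000 × 845864.7 / 438164.7 ≈ 787633 mm.
Depth of field = Df − Dn = 787633 − 275305 ≈ 512328 mm ≈ 512 m.

512 m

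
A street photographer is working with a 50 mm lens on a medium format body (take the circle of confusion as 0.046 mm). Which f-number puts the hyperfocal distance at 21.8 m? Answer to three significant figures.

Rearrange H = f²/(N·c) + f for N: N = f² / ((H − f)·c).
N = 50² / ((21800 − 50) × 0.046) = 2500 / 1000 ≈ 2.50.

f/2.50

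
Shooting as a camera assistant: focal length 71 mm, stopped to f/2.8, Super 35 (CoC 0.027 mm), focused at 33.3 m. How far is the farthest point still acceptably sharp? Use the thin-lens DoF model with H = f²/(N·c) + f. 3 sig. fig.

Hyperfocal distance H = f²/(N·c) + f = 71²/(2.8 × 0.027) + 71 = 5041/0.0756 + 71 ≈ 66750.9 mm ≈ 66.75 m.
Far limit Df = s·(H − f)/(H − s) = 33300 × (66750.9 − 71) / (66750.9 − 33300) = 33300 × 66679.9 / 33450.9 ≈ 66379 mm ≈ 66.4 m.

66.4 m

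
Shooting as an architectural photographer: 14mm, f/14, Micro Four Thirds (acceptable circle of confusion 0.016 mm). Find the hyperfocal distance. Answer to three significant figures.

0.889 m

Hyperfocal distance H = f²/(N·c) + f = 14²/(14 × 0.016) + 14 = 196/0.224 + 14 ≈ 889.0 mm ≈ 0.889 m.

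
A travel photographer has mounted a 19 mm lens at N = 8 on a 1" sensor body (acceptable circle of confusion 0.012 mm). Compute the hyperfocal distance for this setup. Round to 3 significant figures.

3.78 m

Hyperfocal distance H = f²/(N·c) + f = 19²/(8 × 0.012) + 19 = 361/0.096 + 19 ≈ 3779.4 mm ≈ 3.78 m.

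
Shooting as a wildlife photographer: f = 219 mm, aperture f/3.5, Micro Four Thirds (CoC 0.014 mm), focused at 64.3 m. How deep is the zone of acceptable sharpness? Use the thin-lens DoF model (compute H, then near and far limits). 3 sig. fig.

8.46 m

Hyperfocal distance H = f²/(N·c) + f = 219²/(3.5 × 0.014) + 219 = 47961/0.049 + 219 ≈ 979014.9 mm ≈ 979.0 m.
Near limit Dn = s·(H − f)/(H + s − 2f) = 64300 × (979014.9 − 219) / (979014.9 + 64300 − 2 × 219) = 64300 × 978795.9 / 1042876.9 ≈ 60349.0 mm.
Far limit Df = s·(H − f)/(H − s) = 64300 × (979014.9 − 219) / (979014.9 − 64300) = 64300 × 978795.9 / 914714.9 ≈ 68804.6 mm.
Depth of field = Df − Dn = 68804.6 − 60349.0 ≈ 8455.6 mm ≈ 8.46 m.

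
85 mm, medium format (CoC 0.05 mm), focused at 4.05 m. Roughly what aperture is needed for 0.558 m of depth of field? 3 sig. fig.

Write h = H − f = f²/(N·c). The thin-lens limits are Dn = s·h/(h + (s−f)) and Df = s·h/(h − (s−f)), so DoF = Df − Dn = 2·s·(s−f)·h / (h² − (s−f)²).
That is a quadratic in h: DoF·h² − 2·s·(s−f)·h − DoF·(s−f)² = 0 ⇒ h = (s−f)·(s + √(s² + DoF²)) / DoF = 3965 × (4050 + √(4050² + 558²)) / 558 = 3965 × (4050 + 4088.26) / 558 ≈ 57828 mm.
Then N = f²/(c·h) = 85² / (0.05 × 57828) = 7225 / 2891.4 ≈ 2.50.

f/2.50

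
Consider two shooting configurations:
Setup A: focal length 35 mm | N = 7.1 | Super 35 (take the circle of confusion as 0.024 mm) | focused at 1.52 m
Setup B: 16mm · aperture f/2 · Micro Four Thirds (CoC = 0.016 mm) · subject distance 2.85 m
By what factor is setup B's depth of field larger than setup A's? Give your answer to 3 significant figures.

3.52

Setup A: H = 35²/(7.1×0.024) + 35 ≈ 7224.0 mm; DoF = Df − Dn = 1915.72 − 1259.77 ≈ 655.95 mm.
Setup B: H = 16²/(2×0.016) + 16 ≈ 8016.0 mm; DoF = Df − Dn = 4413.5 − 2104.5 ≈ 2309.0 mm.
Ratio = 2309.0 / 655.95 ≈ 3.52.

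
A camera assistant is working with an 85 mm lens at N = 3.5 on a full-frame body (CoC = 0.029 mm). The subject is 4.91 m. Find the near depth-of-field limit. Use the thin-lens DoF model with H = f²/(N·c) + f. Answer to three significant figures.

Hyperfocal distance H = f²/(N·c) + f = 85²/(3.5 × 0.029) + 85 = 7225/0.1015 + 85 ≈ 71267.3 mm ≈ 71.27 m.
Near limit Dn = s·(H − f)/(H + s − 2f) = 4910 × (71267.3 − 85) / (71267.3 + 4910 − 2 × 85) = 4910 × 71182.3 / 76007.3 ≈ 4598.3 mm ≈ 4.60 m.

4.60 m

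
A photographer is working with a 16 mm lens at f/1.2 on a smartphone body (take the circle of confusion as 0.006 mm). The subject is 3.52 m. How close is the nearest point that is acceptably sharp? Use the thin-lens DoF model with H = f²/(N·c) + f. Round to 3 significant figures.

Hyperfocal distance H = f²/(N·c) + f = 16²/(1.2 × 0.006) + 16 = 256/0.0072 + 16 ≈ 35571.6 mm ≈ 35.57 m.
Near limit Dn = s·(H − f)/(H + s − 2f) = 3520 × (35571.6 − 16) / (35571.6 + 3520 − 2 × 16) = 3520 × 35555.6 / 39059.6 ≈ 3204.2 mm ≈ 3.20 m.

3.20 m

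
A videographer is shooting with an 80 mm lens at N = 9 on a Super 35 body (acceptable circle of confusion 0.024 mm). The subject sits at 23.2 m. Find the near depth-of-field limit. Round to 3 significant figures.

13.0 m

Hyperfocal distance H = f²/(N·c) + f = 80²/(9 × 0.024) + 80 = 6400/0.216 + 80 ≈ 29709.6 mm ≈ 29.71 m.
Near limit Dn = s·(H − f)/(H + s − 2f) = 23200 × (29709.6 − 80) / (29709.6 + 23200 − 2 × 80) = 23200 × 29629.6 / 52749.6 ≈ 13032 mm ≈ 13.0 m.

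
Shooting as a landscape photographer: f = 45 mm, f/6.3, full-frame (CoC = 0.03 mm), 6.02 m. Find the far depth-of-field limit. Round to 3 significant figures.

13.6 m

Hyperfocal distance H = f²/(N·c) + f = 45²/(6.3 × 0.03) + 45 = 2025/0.189 + 45 ≈ 10759.3 mm ≈ 10.76 m.
Far limit Df = s·(H − f)/(H − s) = 6020 × (10759.3 − 45) / (10759.3 − 6020) = 6020 × 10714.3 / 4739.3 ≈ 13610 mm ≈ 13.6 m.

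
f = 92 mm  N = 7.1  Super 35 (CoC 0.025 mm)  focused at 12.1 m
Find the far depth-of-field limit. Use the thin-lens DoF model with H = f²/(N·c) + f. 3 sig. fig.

Hyperfocal distance H = f²/(N·c) + f = 92²/(7.1 × 0.025) + 92 = 8464/0.1775 + 92 ≈ 47776.5 mm ≈ 47.78 m.
Far limit Df = s·(H − f)/(H − s) = 12100 × (47776.5 − 92) / (47776.5 − 12100) = 12100 × 47684.5 / 35676.5 ≈ 16173 mm ≈ 16.2 m.

16.2 m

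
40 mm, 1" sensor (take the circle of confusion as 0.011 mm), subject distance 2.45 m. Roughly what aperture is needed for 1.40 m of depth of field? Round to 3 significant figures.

Write h = H − f = f²/(N·c). The thin-lens limits are Dn = s·h/(h + (s−f)) and Df = s·h/(h − (s−f)), so DoF = Df − Dn = 2·s·(s−f)·h / (h² − (s−f)²).
That is a quadratic in h: DoF·h² − 2·s·(s−f)·h − DoF·(s−f)² = 0 ⇒ h = (s−f)·(s + √(s² + DoF²)) / DoF = 2410 × (2450 + √(2450² + 1400²)) / 1400 = 2410 × (2450 + 2821.79) / 1400 ≈ 9075.0 mm.
Then N = f²/(c·h) = 40² / (0.011 × 9075.0) = 1600 / 99.825 ≈ 16.

f/16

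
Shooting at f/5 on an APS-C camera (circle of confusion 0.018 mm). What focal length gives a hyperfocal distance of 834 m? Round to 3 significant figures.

274 mm

From H = f²/(N·c) + f, with f ≪ H: f ≈ √(H·N·c) = √(834000 × 5 × 0.018) = √75060 ≈ 274.0 mm.
The +f correction barely moves this — solving exactly, f² + N·c·f − N·c·H = 0 ⇒ f = (−N·c + √((N·c)² + 4·N·c·H))/2 = (−0.09 + √300240)/2 ≈ 273.93 mm, so f ≈ 274 mm.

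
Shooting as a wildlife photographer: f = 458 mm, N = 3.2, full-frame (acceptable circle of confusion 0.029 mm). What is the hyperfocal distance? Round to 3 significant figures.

2260 m

Hyperfocal distance H = f²/(N·c) + f = 458²/(3.2 × 0.029) + 458 = 209764/0.0928 + 458 ≈ 2260845.9 mm ≈ 2260 m.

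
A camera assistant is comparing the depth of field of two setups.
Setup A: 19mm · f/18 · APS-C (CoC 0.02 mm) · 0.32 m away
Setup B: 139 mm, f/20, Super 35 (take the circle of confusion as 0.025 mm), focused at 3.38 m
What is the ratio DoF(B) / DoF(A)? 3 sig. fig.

Setup A: H = 19²/(18×0.02) + 19 ≈ 1021.8 mm; DoF = Df − Dn = 457.25 − 246.12 ≈ 211.13 mm.
Setup B: H = 139²/(20×0.025) + 139 ≈ 38781.0 mm; DoF = Df − Dn = 3689.44 − 3118.45 ≈ 570.99 mm.
Ratio = 570.99 / 211.13 ≈ 2.70.

2.70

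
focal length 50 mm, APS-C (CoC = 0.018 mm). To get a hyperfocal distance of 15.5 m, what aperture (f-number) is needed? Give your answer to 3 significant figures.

f/8.99

Rearrange H = f²/(N·c) + f for N: N = f² / ((H − f)·c).
N = 50² / ((15500 − 50) × 0.018) = 2500 / 278.1 ≈ 8.99.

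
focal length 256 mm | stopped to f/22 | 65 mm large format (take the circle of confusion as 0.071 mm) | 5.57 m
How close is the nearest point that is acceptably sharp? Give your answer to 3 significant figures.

Hyperfocal distance H = f²/(N·c) + f = 256²/(22 × 0.071) + 256 = 65536/1.562 + 256 ≈ 42212.5 mm ≈ 42.21 m.
Near limit Dn = s·(H − f)/(H + s − 2f) = 5570 × (42212.5 − 256) / (42212.5 + 5570 − 2 × 256) = 5570 × 41956.5 / 47270.5 ≈ 4943.8 mm ≈ 4.94 m.

4.94 m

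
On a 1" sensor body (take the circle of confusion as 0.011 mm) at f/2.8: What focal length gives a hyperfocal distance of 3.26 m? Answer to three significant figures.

10.0 mm

From H = f²/(N·c) + f, with f ≪ H: f ≈ √(H·N·c) = √(3260 × 2.8 × 0.011) = √100.41 ≈ 10.02 mm.
The +f correction barely moves this — solving exactly, f² + N·c·f − N·c·H = 0 ⇒ f = (−N·c + √((N·c)² + 4·N·c·H))/2 = (−0.0308 + √401.63)/2 ≈ 10.005 mm, so f ≈ 10.0 mm.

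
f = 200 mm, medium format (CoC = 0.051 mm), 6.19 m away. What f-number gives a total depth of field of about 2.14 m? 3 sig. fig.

f/22

Write h = H − f = f²/(N·c). The thin-lens limits are Dn = s·h/(h + (s−f)) and Df = s·h/(h − (s−f)), so DoF = Df − Dn = 2·s·(s−f)·h / (h² − (s−f)²).
That is a quadratic in h: DoF·h² − 2·s·(s−f)·h − DoF·(s−f)² = 0 ⇒ h = (s−f)·(s + √(s² + DoF²)) / DoF = 5990 × (6190 + √(6190² + 2140²)) / 2140 = 5990 × (6190 + 6549.48) / 2140 ≈ 35659 mm.
Then N = f²/(c·h) = 200² / (0.051 × 35659) = 40000 / 1818.6 ≈ 22.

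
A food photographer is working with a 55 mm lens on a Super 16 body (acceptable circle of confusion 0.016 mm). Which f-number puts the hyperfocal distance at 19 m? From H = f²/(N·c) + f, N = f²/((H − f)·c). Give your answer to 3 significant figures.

f/9.98

Rearrange H = f²/(N·c) + f for N: N = f² / ((H − f)·c).
N = 55² / ((19000 − 55) × 0.016) = 3025 / 303.1 ≈ 9.98.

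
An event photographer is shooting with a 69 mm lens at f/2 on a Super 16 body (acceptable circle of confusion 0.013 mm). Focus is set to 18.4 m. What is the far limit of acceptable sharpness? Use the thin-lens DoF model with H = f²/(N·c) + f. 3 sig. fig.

Hyperfocal distance H = f²/(N·c) + f = 69²/(2 × 0.013) + 69 = 4761/0.026 + 69 ≈ 183184.4 mm ≈ 183.2 m.
Far limit Df = s·(H − f)/(H − s) = 18400 × (183184.4 − 69) / (183184.4 − 18400) = 18400 × 183115.4 / 164784.4 ≈ 20447 mm ≈ 20.4 m.

20.4 m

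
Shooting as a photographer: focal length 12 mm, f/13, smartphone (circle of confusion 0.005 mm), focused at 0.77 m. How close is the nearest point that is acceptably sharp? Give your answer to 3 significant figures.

0.574 m

Hyperfocal distance H = f²/(N·c) + f = 12²/(13 × 0.005) + 12 = 144/0.065 + 12 ≈ 2227.4 mm ≈ 2.227 m.
Near limit Dn = s·(H − f)/(H + s − 2f) = 770 × (2227.4 − 12) / (2227.4 + 770 − 2 × 12) = 770 × 2215.4 / 2973.4 ≈ 573.71 mm ≈ 0.574 m.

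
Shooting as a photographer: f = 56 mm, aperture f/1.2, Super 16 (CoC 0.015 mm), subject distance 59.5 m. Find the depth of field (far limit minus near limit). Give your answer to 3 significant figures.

Hyperfocal distance H = f²/(N·c) + f = 56²/(1.2 × 0.015) + 56 = 3136/0.018 + 56 ≈ 174278.2 mm ≈ 174.3 m.
Near limit Dn = s·(H − f)/(H + s − 2f) = 59500 × (174278.2 − 56) / (174278.2 + 59500 − 2 × 56) = 59500 × 174222.2 / 233666.2 ≈ 44363 mm.
Far limit Df = s·(H − f)/(H − s) = 59500 × (174278.2 − 56) / (174278.2 − 59500) = 59500 × 174222.2 / 114778.2 ≈ 90315 mm.
Depth of field = Df − Dn = 90315 − 44363 ≈ 45952 mm ≈ 46.0 m.

46.0 m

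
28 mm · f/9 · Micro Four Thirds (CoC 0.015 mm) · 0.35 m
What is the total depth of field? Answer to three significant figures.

Hyperfocal distance H = f²/(N·c) + f = 28²/(9 × 0.015) + 28 = 784/0.135 + 28 ≈ 5835.4 mm ≈ 5.835 m.
Near limit Dn = s·(H − f)/(H + s − 2f) = 350 × (5835.4 − 28) / (5835.4 + 350 − 2 × 28) = 350 × 5807.4 / 6129.4 ≈ 331.613 mm.
Far limit Df = s·(H − f)/(H − s) = 350 × (5835.4 − 28) / (5835.4 − 350) = 350 × 5807.4 / 5485.4 ≈ 370.545 mm.
Depth of field = Df − Dn = 370.545 − 331.613 ≈ 38.932 mm.

38.9 mm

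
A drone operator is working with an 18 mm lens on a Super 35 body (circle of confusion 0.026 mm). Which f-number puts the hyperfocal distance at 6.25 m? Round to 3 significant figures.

Rearrange H = f²/(N·c) + f for N: N = f² / ((H − f)·c).
N = 18² / ((6250 − 18) × 0.026) = 324 / 162.0 ≈ 2.00.

f/2.00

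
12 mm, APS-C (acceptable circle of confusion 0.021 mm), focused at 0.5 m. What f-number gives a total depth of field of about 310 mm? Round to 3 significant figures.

f/4

Write h = H − f = f²/(N·c). The thin-lens limits are Dn = s·h/(h + (s−f)) and Df = s·h/(h − (s−f)), so DoF = Df − Dn = 2·s·(s−f)·h / (h² − (s−f)²).
That is a quadratic in h: DoF·h² − 2·s·(s−f)·h − DoF·(s−f)² = 0 ⇒ h = (s−f)·(s + √(s² + DoF²)) / DoF = 488 × (500 + √(500² + 310²)) / 310 = 488 × (500 + 588.303) / 310 ≈ 1713.2 mm.
Then N = f²/(c·h) = 12² / (0.021 × 1713.2) = 144 / 35.977 ≈ 4.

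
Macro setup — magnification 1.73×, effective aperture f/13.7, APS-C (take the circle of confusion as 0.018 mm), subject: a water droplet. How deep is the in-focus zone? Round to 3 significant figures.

0.165 mm

At magnification m, DoF ≈ 2·N_eff·c/m² = 2 × 13.7 × 0.018 / 1.73² = 0.4932 / 2.993 ≈ 0.165 mm.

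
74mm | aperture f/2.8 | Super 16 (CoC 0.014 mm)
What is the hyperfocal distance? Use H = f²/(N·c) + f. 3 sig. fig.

140 m

Hyperfocal distance H = f²/(N·c) + f = 74²/(2.8 × 0.014) + 74 = 5476/0.0392 + 74 ≈ 139767.9 mm ≈ 140 m.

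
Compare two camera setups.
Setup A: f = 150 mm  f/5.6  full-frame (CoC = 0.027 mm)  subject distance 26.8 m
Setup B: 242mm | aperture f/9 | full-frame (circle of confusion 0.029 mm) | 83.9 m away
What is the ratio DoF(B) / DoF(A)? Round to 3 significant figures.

Setup A: H = 150²/(5.6×0.027) + 150 ≈ 148959.5 mm; DoF = Df − Dn = 32646.6 − 22729.4 ≈ 9917.2 mm.
Setup B: H = 242²/(9×0.029) + 242 ≈ 224625.1 mm; DoF = Df − Dn = 133777 − 61114 ≈ 72663 mm.
Ratio = 72663 / 9917.2 ≈ 7.33.

7.33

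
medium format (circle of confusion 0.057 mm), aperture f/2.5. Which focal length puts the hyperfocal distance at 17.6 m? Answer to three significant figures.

50.0 mm

From H = f²/(N·c) + f, with f ≪ H: f ≈ √(H·N·c) = √(17600 × 2.5 × 0.057) = √2508.0 ≈ 50.08 mm.
Exact: f² + N·c·f − N·c·H = 0 ⇒ f = (−N·c + √((N·c)² + 4·N·c·H))/2 = (−0.1425 + √10032)/2 ≈ 50.009 mm ≈ 50.0 mm.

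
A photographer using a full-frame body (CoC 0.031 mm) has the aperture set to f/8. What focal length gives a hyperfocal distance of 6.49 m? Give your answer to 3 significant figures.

From H = f²/(N·c) + f, with f ≪ H: f ≈ √(H·N·c) = √(6490 × 8 × 0.031) = √1609.5 ≈ 40.12 mm.
Exact: f² + N·c·f − N·c·H = 0 ⇒ f = (−N·c + √((N·c)² + 4·N·c·H))/2 = (−0.248 + √6438.1)/2 ≈ 39.995 mm ≈ 40.0 mm.

40.0 mm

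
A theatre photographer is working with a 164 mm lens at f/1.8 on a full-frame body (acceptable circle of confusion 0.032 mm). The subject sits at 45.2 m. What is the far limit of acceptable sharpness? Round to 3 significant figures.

Hyperfocal distance H = f²/(N·c) + f = 164²/(1.8 × 0.032) + 164 = 26896/0.0576 + 164 ≈ 467108.4 mm ≈ 467.1 m.
Far limit Df = s·(H − f)/(H − s) = 45200 × (467108.4 − 164) / (467108.4 − 45200) = 45200 × 466944.4 / 421908.4 ≈ 50025 mm ≈ 50.0 m.

50.0 m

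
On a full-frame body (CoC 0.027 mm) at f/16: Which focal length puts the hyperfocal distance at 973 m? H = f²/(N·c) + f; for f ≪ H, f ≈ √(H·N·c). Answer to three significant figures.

From H = f²/(N·c) + f, with f ≪ H: f ≈ √(H·N·c) = √(973000 × 16 × 0.027) = √420336 ≈ 648.3 mm.
The +f correction barely moves this — solving exactly, f² + N·c·f − N·c·H = 0 ⇒ f = (−N·c + √((N·c)² + 4·N·c·H))/2 = (−0.432 + √1681344)/2 ≈ 648.12 mm, so f ≈ 648 mm.

648 mm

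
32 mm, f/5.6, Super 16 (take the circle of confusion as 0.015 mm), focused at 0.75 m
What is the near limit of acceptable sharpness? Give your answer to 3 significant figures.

0.708 m

Hyperfocal distance H = f²/(N·c) + f = 32²/(5.6 × 0.015) + 32 = 1024/0.084 + 32 ≈ 12222.5 mm ≈ 12.22 m.
Near limit Dn = s·(H − f)/(H + s − 2f) = 750 × (12222.5 − 32) / (12222.5 + 750 − 2 × 32) = 750 × 12190.5 / 12908.5 ≈ 708.28 mm ≈ 0.708 m.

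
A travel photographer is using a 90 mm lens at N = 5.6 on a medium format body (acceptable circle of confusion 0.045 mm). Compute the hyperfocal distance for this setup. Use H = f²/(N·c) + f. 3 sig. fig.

Hyperfocal distance H = f²/(N·c) + f = 90²/(5.6 × 0.045) + 90 = 8100/0.252 + 90 ≈ 32232.9 mm ≈ 32.2 m.

32.2 m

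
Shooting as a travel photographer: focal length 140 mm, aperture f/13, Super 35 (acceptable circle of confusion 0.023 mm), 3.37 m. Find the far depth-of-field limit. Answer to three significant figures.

3.54 m

Hyperfocal distance H = f²/(N·c) + f = 140²/(13 × 0.023) + 140 = 19600/0.299 + 140 ≈ 65691.8 mm ≈ 65.69 m.
Far limit Df = s·(H − f)/(H − s) = 3370 × (65691.8 − 140) / (65691.8 − 3370) = 3370 × 65551.8 / 62321.8 ≈ 3544.7 mm ≈ 3.54 m.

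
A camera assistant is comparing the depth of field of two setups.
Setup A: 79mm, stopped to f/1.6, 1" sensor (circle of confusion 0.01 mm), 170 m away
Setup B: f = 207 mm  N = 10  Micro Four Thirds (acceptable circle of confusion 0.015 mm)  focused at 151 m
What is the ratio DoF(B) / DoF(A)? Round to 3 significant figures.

Setup A: H = 79²/(1.6×0.01) + 79 ≈ 390141.5 mm; DoF = Df − Dn = 301218 − 118415 ≈ 182803 mm.
Setup B: H = 207²/(10×0.015) + 207 ≈ 285867.0 mm; DoF = Df − Dn = 319831 − 98830 ≈ 221001 mm.
Ratio = 221001 / 182803 ≈ 1.21.

1.21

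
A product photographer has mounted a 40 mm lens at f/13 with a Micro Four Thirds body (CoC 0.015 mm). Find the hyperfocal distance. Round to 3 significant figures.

Hyperfocal distance H = f²/(N·c) + f = 40²/(13 × 0.015) + 40 = 1600/0.195 + 40 ≈ 8245.1 mm ≈ 8.25 m.

8.25 m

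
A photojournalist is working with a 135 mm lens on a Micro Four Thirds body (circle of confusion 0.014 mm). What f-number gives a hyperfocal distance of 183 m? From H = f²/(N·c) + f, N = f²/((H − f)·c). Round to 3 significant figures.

f/7.12

Rearrange H = f²/(N·c) + f for N: N = f² / ((H − f)·c).
N = 135² / ((183000 − 135) × 0.014) = 18225 / 2560 ≈ 7.12.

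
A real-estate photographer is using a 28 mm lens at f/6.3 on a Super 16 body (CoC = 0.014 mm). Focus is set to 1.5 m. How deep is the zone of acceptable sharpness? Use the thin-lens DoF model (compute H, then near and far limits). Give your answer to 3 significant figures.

Hyperfocal distance H = f²/(N·c) + f = 28²/(6.3 × 0.014) + 28 = 784/0.0882 + 28 ≈ 8916.9 mm ≈ 8.917 m.
Near limit Dn = s·(H − f)/(H + s − 2f) = 1500 × (8916.9 − 28) / (8916.9 + 1500 − 2 × 28) = 1500 × 8888.9 / 10360.9 ≈ 1286.89 mm.
Far limit Df = s·(H − f)/(H − s) = 1500 × (8916.9 − 28) / (8916.9 − 1500) = 1500 × 8888.9 / 7416.9 ≈ 1797.70 mm.
Depth of field = Df − Dn = 1797.70 − 1286.89 ≈ 510.81 mm ≈ 0.511 m.

0.511 m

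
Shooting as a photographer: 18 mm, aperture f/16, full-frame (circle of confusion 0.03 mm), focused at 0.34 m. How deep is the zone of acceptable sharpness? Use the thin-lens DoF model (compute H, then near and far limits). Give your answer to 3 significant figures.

Hyperfocal distance H = f²/(N·c) + f = 18²/(16 × 0.03) + 18 = 324/0.48 + 18 ≈ 693.0 mm ≈ 0.693 m.
Near limit Dn = s·(H − f)/(H + s − 2f) = 340 × (693.0 − 18) / (693.0 + 340 − 2 × 18) = 340 × 675.0 / 997.0 ≈ 230.19 mm.
Far limit Df = s·(H − f)/(H − s) = 340 × (693.0 − 18) / (693.0 − 340) = 340 × 675.0 / 353.0 ≈ 650.14 mm.
Depth of field = Df − Dn = 650.14 − 230.19 ≈ 419.95 mm.

420 mm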